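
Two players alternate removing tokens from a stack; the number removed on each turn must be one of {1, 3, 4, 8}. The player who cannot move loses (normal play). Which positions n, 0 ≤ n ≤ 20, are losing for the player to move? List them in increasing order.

0, 2, 7, 9, 14, 16

G(0) = 0
G(1) = mex{0} = 1
G(2) = mex{1} = 0
G(3) = mex{0,0} = 1
G(4) = mex{1,1,0} = 2
G(5) = mex{2,0,1} = 3
G(6) = mex{3,1,0} = 2
G(7) = mex{2,2,1} = 0
G(8) = mex{0,3,2,0} = 1
G(9) = mex{1,2,3,1} = 0
G(10) = mex{0,0,2,0} = 1
G(11) = mex{1,1,0,1} = 2
G(12) = mex{2,0,1,2} = 3
G(13) = mex{3,1,0,3} = 2
G(14) = mex{2,2,1,2} = 0
G(15) = mex{0,3,2,0} = 1
G(16) = mex{1,2,3,1} = 0
G(17) = mex{0,0,2,0} = 1
G(18) = mex{1,1,0,1} = 2
G(19) = mex{2,0,1,2} = 3
G(20) = mex{3,1,0,3} = 2
P-positions are exactly the n with G(n) = 0.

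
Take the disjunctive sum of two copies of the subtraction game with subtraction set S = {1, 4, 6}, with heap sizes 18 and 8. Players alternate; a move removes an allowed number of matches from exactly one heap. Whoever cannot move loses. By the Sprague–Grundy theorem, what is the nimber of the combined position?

0

All heaps use S = {1, 4, 6}:
n :  0  1  2  3  4  5  6  7  8  9 10 11 12 13 14 15 16 17 18
G :  0  1  0  1  2  0  1  0  1  2  0  1  0  1  2  0  1  0  1
Heap A: G(18) = 1.
Heap B: G(8) = 1.
Combined Grundy value = 1 ⊕ 1 = 0.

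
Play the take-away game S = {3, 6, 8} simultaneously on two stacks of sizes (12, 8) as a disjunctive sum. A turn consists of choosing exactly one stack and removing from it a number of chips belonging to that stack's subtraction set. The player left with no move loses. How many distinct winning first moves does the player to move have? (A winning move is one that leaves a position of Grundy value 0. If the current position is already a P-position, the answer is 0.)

3

All stacks use S = {3, 6, 8}:
G(0) = 0
G(1) = mex{} = 0
G(2) = mex{} = 0
G(3) = mex{0} = 1
G(4) = mex{0} = 1
G(5) = mex{0} = 1
G(6) = mex{1,0} = 2
G(7) = mex{1,0} = 2
G(8) = mex{1,0,0} = 2
G(9) = mex{2,1,0} = 3
G(10) = mex{2,1,0} = 3
G(11) = mex{2,1,1} = 0
G(12) = mex{3,2,1} = 0
Stack A: G(12) = 0.
Stack B: G(8) = 2.
Combined Grundy value = 0 ⊕ 2 = 2.
A winning move leaves total XOR = 0, i.e. changes one component's Grundy value g to g ⊕ X where X is the current total.
Stack A: need g' = 0⊕2 = 2. Options: 12−3→G=3, 12−6→G=2, 12−8→G=1. Hits: 1.
Stack B: need g' = 2⊕2 = 0. Options: 8−3→G=1, 8−6→G=0, 8−8→G=0. Hits: 2.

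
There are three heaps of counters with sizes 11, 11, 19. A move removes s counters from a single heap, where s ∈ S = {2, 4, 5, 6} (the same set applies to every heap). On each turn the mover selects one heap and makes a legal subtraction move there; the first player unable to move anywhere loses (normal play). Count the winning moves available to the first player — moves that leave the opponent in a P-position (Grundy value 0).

3

All heaps use S = {2, 4, 5, 6}:
G(0) = 0
G(1) = mex{} = 0
G(2) = mex{0} = 1
G(3) = mex{0} = 1
G(4) = mex{1,0} = 2
G(5) = mex{1,0,0} = 2
G(6) = mex{2,1,0,0} = 3
G(7) = mex{2,1,1,0} = 3
G(8) = mex{3,2,1,1} = 0
G(9) = mex{3,2,2,1} = 0
G(10) = mex{0,3,2,2} = 1
G(11) = mex{0,3,3,2} = 1
G(12) = mex{1,0,3,3} = 2
G(13) = mex{1,0,0,3} = 2
G(14) = mex{2,1,0,0} = 3
G(15) = mex{2,1,1,0} = 3
G(16) = mex{3,2,1,1} = 0
G(17) = mex{3,2,2,1} = 0
G(18) = mex{0,3,2,2} = 1
G(19) = mex{0,3,3,2} = 1
Heap A: G(11) = 1.
Heap B: G(11) = 1.
Heap C: G(19) = 1.
Combined Grundy value = 1 ⊕ 1 ⊕ 1 = 1.
A winning move leaves total XOR = 0, i.e. changes one component's Grundy value g to g ⊕ X where X is the current total.
Heap A: need g' = 1⊕1 = 0. Options: 11−2→G=0, 11−4→G=3, 11−5→G=3, 11−6→G=2. Hits: 1.
Heap B: need g' = 1⊕1 = 0. Options: 11−2→G=0, 11−4→G=3, 11−5→G=3, 11−6→G=2. Hits: 1.
Heap C: need g' = 1⊕1 = 0. Options: 19−2→G=0, 19−4→G=3, 19−5→G=3, 19−6→G=2. Hits: 1.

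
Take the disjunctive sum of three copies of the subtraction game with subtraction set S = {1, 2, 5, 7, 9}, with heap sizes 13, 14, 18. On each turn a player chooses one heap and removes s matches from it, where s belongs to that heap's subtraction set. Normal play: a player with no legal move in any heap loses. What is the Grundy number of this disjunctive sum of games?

5

All heaps use S = {1, 2, 5, 7, 9}:
n :  0  1  2  3  4  5  6  7  8  9 10 11 12 13 14 15 16 17 18
G :  0  1  2  0  1  2  0  1  2  3  4  5  3  4  0  1  2  0  1
Heap A: G(13) = 4.
Heap B: G(14) = 0.
Heap C: G(18) = 1.
Combined Grundy value = 4 ⊕ 0 ⊕ 1 = 5.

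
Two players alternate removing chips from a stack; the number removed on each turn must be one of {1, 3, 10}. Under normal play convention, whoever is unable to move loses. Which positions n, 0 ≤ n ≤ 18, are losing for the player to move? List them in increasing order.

n :  0  1  2  3  4  5  6  7  8  9 10 11 12 13 14 15 16 17 18
G :  0  1  0  1  0  1  0  1  0  1  2  3  2  0  1  0  1  0  1
P-positions are exactly the n with G(n) = 0.

0, 2, 4, 6, 8, 13, 15, 17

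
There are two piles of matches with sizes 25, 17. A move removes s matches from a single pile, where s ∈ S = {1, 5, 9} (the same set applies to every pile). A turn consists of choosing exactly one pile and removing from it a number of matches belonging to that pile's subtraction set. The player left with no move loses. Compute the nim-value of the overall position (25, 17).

0

All piles use S = {1, 5, 9}:
G(0) = 0
G(1) = mex{0} = 1
G(2) = mex{1} = 0
G(3) = mex{0} = 1
G(4) = mex{1} = 0
G(5) = mex{0,0} = 1
G(6) = mex{1,1} = 0
G(7) = mex{0,0} = 1
G(8) = mex{1,1} = 0
G(9) = mex{0,0,0} = 1
G(10) = mex{1,1,1} = 0
G(11) = mex{0,0,0} = 1
G(12) = mex{1,1,1} = 0
G(13) = mex{0,0,0} = 1
G(14) = mex{1,1,1} = 0
G(15) = mex{0,0,0} = 1
G(16) = mex{1,1,1} = 0
G(17) = mex{0,0,0} = 1
G(18) = mex{1,1,1} = 0
G(19) = mex{0,0,0} = 1
G(20) = mex{1,1,1} = 0
G(21) = mex{0,0,0} = 1
G(22) = mex{1,1,1} = 0
G(23) = mex{0,0,0} = 1
G(24) = mex{1,1,1} = 0
G(25) = mex{0,0,0} = 1
Pile A: G(25) = 1.
Pile B: G(17) = 1.
Combined Grundy value = 1 ⊕ 1 = 0.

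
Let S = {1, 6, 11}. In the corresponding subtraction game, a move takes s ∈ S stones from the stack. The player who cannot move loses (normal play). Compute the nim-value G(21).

0

G(0) = 0
G(1) = mex{0} = 1
G(2) = mex{1} = 0
G(3) = mex{0} = 1
G(4) = mex{1} = 0
G(5) = mex{0} = 1
G(6) = mex{1,0} = 2
G(7) = mex{2,1} = 0
G(8) = mex{0,0} = 1
G(9) = mex{1,1} = 0
G(10) = mex{0,0} = 1
G(11) = mex{1,1,0} = 2
G(12) = mex{2,2,1} = 0
G(13) = mex{0,0,0} = 1
G(14) = mex{1,1,1} = 0
G(15) = mex{0,0,0} = 1
G(16) = mex{1,1,1} = 0
G(17) = mex{0,2,2} = 1
G(18) = mex{1,0,0} = 2
G(19) = mex{2,1,1} = 0
G(20) = mex{0,0,0} = 1
G(21) = mex{1,1,1} = 0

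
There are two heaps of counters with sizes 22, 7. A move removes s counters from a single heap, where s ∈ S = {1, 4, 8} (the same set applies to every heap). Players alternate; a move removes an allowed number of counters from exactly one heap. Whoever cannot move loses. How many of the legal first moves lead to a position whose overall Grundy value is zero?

All heaps use S = {1, 4, 8}:
n :  0  1  2  3  4  5  6  7  8  9 10 11 12 13 14 15 16 17 18 19 20 21 22
G :  0  1  0  1  2  0  1  0  1  2  3  2  0  1  0  1  2  0  1  0  1  2  3
Heap A: G(22) = 3.
Heap B: G(7) = 0.
Combined Grundy value = 3 ⊕ 0 = 3.
A winning move leaves total XOR = 0, i.e. changes one component's Grundy value g to g ⊕ X where X is the current total.
Heap A: need g' = 3⊕3 = 0. Options: 22−1→G=2, 22−4→G=1, 22−8→G=0. Hits: 1.
Heap B: need g' = 0⊕3 = 3. Options: 7−1→G=1, 7−4→G=1. Hits: 0.

1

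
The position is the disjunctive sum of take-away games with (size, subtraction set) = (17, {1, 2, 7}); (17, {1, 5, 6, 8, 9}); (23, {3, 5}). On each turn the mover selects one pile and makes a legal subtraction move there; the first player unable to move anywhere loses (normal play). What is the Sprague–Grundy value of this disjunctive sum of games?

1

Pile A, S = {1, 2, 7}:
G(0) = 0
G(1) = mex{0} = 1
G(2) = mex{1,0} = 2
G(3) = mex{2,1} = 0
G(4) = mex{0,2} = 1
G(5) = mex{1,0} = 2
G(6) = mex{2,1} = 0
G(7) = mex{0,2,0} = 1
G(8) = mex{1,0,1} = 2
G(9) = mex{2,1,2} = 0
G(10) = mex{0,2,0} = 1
G(11) = mex{1,0,1} = 2
G(12) = mex{2,1,2} = 0
G(13) = mex{0,2,0} = 1
G(14) = mex{1,0,1} = 2
G(15) = mex{2,1,2} = 0
G(16) = mex{0,2,0} = 1
G(17) = mex{1,0,1} = 2
G_A(17) = 2.
Pile B, S = {1, 5, 6, 8, 9}:
G(0) = 0
G(1) = mex{0} = 1
G(2) = mex{1} = 0
G(3) = mex{0} = 1
G(4) = mex{1} = 0
G(5) = mex{0,0} = 1
G(6) = mex{1,1,0} = 2
G(7) = mex{2,0,1} = 3
G(8) = mex{3,1,0,0} = 2
G(9) = mex{2,0,1,1,0} = 3
G(10) = mex{3,1,0,0,1} = 2
G(11) = mex{2,2,1,1,0} = 3
G(12) = mex{3,3,2,0,1} = 4
G(13) = mex{4,2,3,1,0} = 5
G(14) = mex{5,3,2,2,1} = 0
G(15) = mex{0,2,3,3,2} = 1
G(16) = mex{1,3,2,2,3} = 0
G(17) = mex{0,4,3,3,2} = 1
G_B(17) = 1.
Pile C, S = {3, 5}:
n :  0  1  2  3  4  5  6  7  8  9 10 11 12 13 14 15 16 17 18 19 20 21 22 23
G :  0  0  0  1  1  1  2  2  0  0  0  1  1  1  2  2  0  0  0  1  1  1  2  2
G_C(23) = 2.
Combined Grundy value = 2 ⊕ 1 ⊕ 2 = 1.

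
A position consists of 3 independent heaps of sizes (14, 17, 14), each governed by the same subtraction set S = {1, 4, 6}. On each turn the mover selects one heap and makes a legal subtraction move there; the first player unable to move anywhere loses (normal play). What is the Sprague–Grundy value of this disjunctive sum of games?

All heaps use S = {1, 4, 6}:
n :  0  1  2  3  4  5  6  7  8  9 10 11 12 13 14 15 16 17
G :  0  1  0  1  2  0  1  0  1  2  0  1  0  1  2  0  1  0
Heap A: G(14) = 2.
Heap B: G(17) = 0.
Heap C: G(14) = 2.
Combined Grundy value = 2 ⊕ 0 ⊕ 2 = 0.

0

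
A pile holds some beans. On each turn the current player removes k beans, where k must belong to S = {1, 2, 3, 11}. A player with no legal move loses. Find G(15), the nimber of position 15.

3

G(0) = 0
G(1) = mex{0} = 1
G(2) = mex{1,0} = 2
G(3) = mex{2,1,0} = 3
G(4) = mex{3,2,1} = 0
G(5) = mex{0,3,2} = 1
G(6) = mex{1,0,3} = 2
G(7) = mex{2,1,0} = 3
G(8) = mex{3,2,1} = 0
G(9) = mex{0,3,2} = 1
G(10) = mex{1,0,3} = 2
G(11) = mex{2,1,0,0} = 3
G(12) = mex{3,2,1,1} = 0
G(13) = mex{0,3,2,2} = 1
G(14) = mex{1,0,3,3} = 2
G(15) = mex{2,1,0,0} = 3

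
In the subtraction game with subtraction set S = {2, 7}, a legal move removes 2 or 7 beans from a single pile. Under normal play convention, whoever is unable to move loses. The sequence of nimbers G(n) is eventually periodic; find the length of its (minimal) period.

n :  0  1  2  3  4  5  6  7  8  9 10 11 12 13 14 15 16 17 18 19
G :  0  0  1  1  0  0  1  1  2  0  0  1  1  0  0  1  1  2  0  0
G(n+9) = G(n) holds for n = 0,…,6 (a full window of length max(S) = 7), so the sequence is purely periodic with period 9.

9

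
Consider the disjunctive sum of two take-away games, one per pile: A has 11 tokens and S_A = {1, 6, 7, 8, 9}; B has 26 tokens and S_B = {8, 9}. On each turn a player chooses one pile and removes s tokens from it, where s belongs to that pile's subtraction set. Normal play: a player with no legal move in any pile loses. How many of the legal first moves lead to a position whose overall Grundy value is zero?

2

Pile A, S = {1, 6, 7, 8, 9}:
n :  0  1  2  3  4  5  6  7  8  9 10 11
G :  0  1  0  1  0  1  2  3  2  3  2  3
G_A(11) = 3.
Pile B, S = {8, 9}:
n :  0  1  2  3  4  5  6  7  8  9 10 11 12 13 14 15 16 17 18 19 20 21 22 23 24 25 26
G :  0  0  0  0  0  0  0  0  1  1  1  1  1  1  1  1  2  0  0  0  0  0  0  0  0  1  1
G_B(26) = 1.
Combined Grundy value = 3 ⊕ 1 = 2.
A winning move leaves total XOR = 0, i.e. changes one component's Grundy value g to g ⊕ X where X is the current total.
Pile A: need g' = 3⊕2 = 1. Options: 11−1→G=2, 11−6→G=1, 11−7→G=0, 11−8→G=1, 11−9→G=0. Hits: 2.
Pile B: need g' = 1⊕2 = 3. Options: 26−8→G=0, 26−9→G=0. Hits: 0.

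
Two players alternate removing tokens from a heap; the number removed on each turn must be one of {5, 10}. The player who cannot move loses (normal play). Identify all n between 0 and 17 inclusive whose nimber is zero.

0, 1, 2, 3, 4, 15, 16, 17

G(0) = 0
G(1) = mex{} = 0
G(2) = mex{} = 0
G(3) = mex{} = 0
G(4) = mex{} = 0
G(5) = mex{0} = 1
G(6) = mex{0} = 1
G(7) = mex{0} = 1
G(8) = mex{0} = 1
G(9) = mex{0} = 1
G(10) = mex{1,0} = 2
G(11) = mex{1,0} = 2
G(12) = mex{1,0} = 2
G(13) = mex{1,0} = 2
G(14) = mex{1,0} = 2
G(15) = mex{2,1} = 0
G(16) = mex{2,1} = 0
G(17) = mex{2,1} = 0
P-positions are exactly the n with G(n) = 0.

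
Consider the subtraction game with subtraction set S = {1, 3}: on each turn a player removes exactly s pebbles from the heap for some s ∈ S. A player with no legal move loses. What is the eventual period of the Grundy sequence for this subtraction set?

G(0) = 0
G(1) = mex{0} = 1
G(2) = mex{1} = 0
G(3) = mex{0,0} = 1
G(4) = mex{1,1} = 0
G(5) = mex{0,0} = 1
G(6) = mex{1,1} = 0
G(7) = mex{0,0} = 1
G(8) = mex{1,1} = 0
G(9) = mex{0,0} = 1
G(10) = mex{1,1} = 0
G(11) = mex{0,0} = 1
G(12) = mex{1,1} = 0
G(13) = mex{0,0} = 1
G(14) = mex{1,1} = 0
G(n+2) = G(n) holds for n = 0,…,2 (a full window of length max(S) = 3), so the sequence is purely periodic with period 2.

2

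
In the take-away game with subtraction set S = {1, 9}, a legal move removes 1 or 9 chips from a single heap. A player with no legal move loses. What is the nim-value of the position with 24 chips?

0

n :  0  1  2  3  4  5  6  7  8  9 10 11 12 13 14 15 16 17 18 19 20 21 22 23 24
G :  0  1  0  1  0  1  0  1  0  1  0  1  0  1  0  1  0  1  0  1  0  1  0  1  0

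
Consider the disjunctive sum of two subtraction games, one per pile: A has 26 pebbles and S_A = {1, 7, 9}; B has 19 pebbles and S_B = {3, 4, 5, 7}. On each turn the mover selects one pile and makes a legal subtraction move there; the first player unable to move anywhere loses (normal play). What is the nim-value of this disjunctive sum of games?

Pile A, S = {1, 7, 9}:
G(0) = 0
G(1) = mex{0} = 1
G(2) = mex{1} = 0
G(3) = mex{0} = 1
G(4) = mex{1} = 0
G(5) = mex{0} = 1
G(6) = mex{1} = 0
G(7) = mex{0,0} = 1
G(8) = mex{1,1} = 0
G(9) = mex{0,0,0} = 1
G(10) = mex{1,1,1} = 0
G(11) = mex{0,0,0} = 1
G(12) = mex{1,1,1} = 0
G(13) = mex{0,0,0} = 1
G(14) = mex{1,1,1} = 0
G(15) = mex{0,0,0} = 1
G(16) = mex{1,1,1} = 0
G(17) = mex{0,0,0} = 1
G(18) = mex{1,1,1} = 0
G(19) = mex{0,0,0} = 1
G(20) = mex{1,1,1} = 0
G(21) = mex{0,0,0} = 1
G(22) = mex{1,1,1} = 0
G(23) = mex{0,0,0} = 1
G(24) = mex{1,1,1} = 0
G(25) = mex{0,0,0} = 1
G(26) = mex{1,1,1} = 0
G_A(26) = 0.
Pile B, S = {3, 4, 5, 7}:
G(0) = 0
G(1) = mex{} = 0
G(2) = mex{} = 0
G(3) = mex{0} = 1
G(4) = mex{0,0} = 1
G(5) = mex{0,0,0} = 1
G(6) = mex{1,0,0} = 2
G(7) = mex{1,1,0,0} = 2
G(8) = mex{1,1,1,0} = 2
G(9) = mex{2,1,1,0} = 3
G(10) = mex{2,2,1,1} = 0
G(11) = mex{2,2,2,1} = 0
G(12) = mex{3,2,2,1} = 0
G(13) = mex{0,3,2,2} = 1
G(14) = mex{0,0,3,2} = 1
G(15) = mex{0,0,0,2} = 1
G(16) = mex{1,0,0,3} = 2
G(17) = mex{1,1,0,0} = 2
G(18) = mex{1,1,1,0} = 2
G(19) = mex{2,1,1,0} = 3
G_B(19) = 3.
Combined Grundy value = 0 ⊕ 3 = 3.

3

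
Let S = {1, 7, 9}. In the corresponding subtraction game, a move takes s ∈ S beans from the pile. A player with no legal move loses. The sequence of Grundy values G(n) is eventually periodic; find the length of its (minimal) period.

2

n :  0  1  2  3  4  5  6  7  8  9 10 11 12 13 14
G :  0  1  0  1  0  1  0  1  0  1  0  1  0  1  0
G(n+2) = G(n) holds for n = 0,…,8 (a full window of length max(S) = 9), so the sequence is purely periodic with period 2.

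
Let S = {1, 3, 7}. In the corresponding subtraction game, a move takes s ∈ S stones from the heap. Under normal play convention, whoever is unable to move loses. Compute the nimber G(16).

0

G(0) = 0
G(1) = mex{0} = 1
G(2) = mex{1} = 0
G(3) = mex{0,0} = 1
G(4) = mex{1,1} = 0
G(5) = mex{0,0} = 1
G(6) = mex{1,1} = 0
G(7) = mex{0,0,0} = 1
G(8) = mex{1,1,1} = 0
G(9) = mex{0,0,0} = 1
G(10) = mex{1,1,1} = 0
G(11) = mex{0,0,0} = 1
G(12) = mex{1,1,1} = 0
G(13) = mex{0,0,0} = 1
G(14) = mex{1,1,1} = 0
G(15) = mex{0,0,0} = 1
G(16) = mex{1,1,1} = 0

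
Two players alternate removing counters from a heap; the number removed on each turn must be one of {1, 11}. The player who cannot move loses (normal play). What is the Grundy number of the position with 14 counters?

G(0) = 0
G(1) = mex{0} = 1
G(2) = mex{1} = 0
G(3) = mex{0} = 1
G(4) = mex{1} = 0
G(5) = mex{0} = 1
G(6) = mex{1} = 0
G(7) = mex{0} = 1
G(8) = mex{1} = 0
G(9) = mex{0} = 1
G(10) = mex{1} = 0
G(11) = mex{0,0} = 1
G(12) = mex{1,1} = 0
G(13) = mex{0,0} = 1
G(14) = mex{1,1} = 0

0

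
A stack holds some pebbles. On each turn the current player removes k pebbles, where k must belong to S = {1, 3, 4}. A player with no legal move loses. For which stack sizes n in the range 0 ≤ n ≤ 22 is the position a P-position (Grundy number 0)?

0, 2, 7, 9, 14, 16, 21

G(0) = 0
G(1) = mex{0} = 1
G(2) = mex{1} = 0
G(3) = mex{0,0} = 1
G(4) = mex{1,1,0} = 2
G(5) = mex{2,0,1} = 3
G(6) = mex{3,1,0} = 2
G(7) = mex{2,2,1} = 0
G(8) = mex{0,3,2} = 1
G(9) = mex{1,2,3} = 0
G(10) = mex{0,0,2} = 1
G(11) = mex{1,1,0} = 2
G(12) = mex{2,0,1} = 3
G(13) = mex{3,1,0} = 2
G(14) = mex{2,2,1} = 0
G(15) = mex{0,3,2} = 1
G(16) = mex{1,2,3} = 0
G(17) = mex{0,0,2} = 1
G(18) = mex{1,1,0} = 2
G(19) = mex{2,0,1} = 3
G(20) = mex{3,1,0} = 2
G(21) = mex{2,2,1} = 0
G(22) = mex{0,3,2} = 1
P-positions are exactly the n with G(n) = 0.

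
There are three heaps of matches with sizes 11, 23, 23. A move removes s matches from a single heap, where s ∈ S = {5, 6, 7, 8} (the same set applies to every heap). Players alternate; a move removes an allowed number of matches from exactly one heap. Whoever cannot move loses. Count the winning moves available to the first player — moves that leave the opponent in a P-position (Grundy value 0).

All heaps use S = {5, 6, 7, 8}:
n :  0  1  2  3  4  5  6  7  8  9 10 11 12 13 14 15 16 17 18 19 20 21 22 23
G :  0  0  0  0  0  1  1  1  1  1  2  2  2  0  0  0  0  0  1  1  1  1  1  2
Heap A: G(11) = 2.
Heap B: G(23) = 2.
Heap C: G(23) = 2.
Combined Grundy value = 2 ⊕ 2 ⊕ 2 = 2.
A winning move leaves total XOR = 0, i.e. changes one component's Grundy value g to g ⊕ X where X is the current total.
Heap A: need g' = 2⊕2 = 0. Options: 11−5→G=1, 11−6→G=1, 11−7→G=0, 11−8→G=0. Hits: 2.
Heap B: need g' = 2⊕2 = 0. Options: 23−5→G=1, 23−6→G=0, 23−7→G=0, 23−8→G=0. Hits: 3.
Heap C: need g' = 2⊕2 = 0. Options: 23−5→G=1, 23−6→G=0, 23−7→G=0, 23−8→G=0. Hits: 3.

8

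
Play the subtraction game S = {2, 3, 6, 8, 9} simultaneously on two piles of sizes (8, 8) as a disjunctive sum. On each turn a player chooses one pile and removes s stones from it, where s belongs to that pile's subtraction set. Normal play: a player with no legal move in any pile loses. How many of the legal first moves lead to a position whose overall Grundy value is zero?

0

All piles use S = {2, 3, 6, 8, 9}:
n : 0 1 2 3 4 5 6 7 8
G : 0 0 1 1 2 0 3 1 2
Pile A: G(8) = 2.
Pile B: G(8) = 2.
Combined Grundy value = 2 ⊕ 2 = 0.
A winning move leaves total XOR = 0, i.e. changes one component's Grundy value g to g ⊕ X where X is the current total.
Pile A: target g' = 2⊕0 = 2, but every legal move changes the Grundy value (mex property), so 0 moves.
Pile B: target g' = 2⊕0 = 2, but every legal move changes the Grundy value (mex property), so 0 moves.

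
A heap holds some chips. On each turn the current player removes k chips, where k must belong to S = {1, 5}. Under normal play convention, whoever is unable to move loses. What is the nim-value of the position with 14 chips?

0

G(0) = 0
G(1) = mex{0} = 1
G(2) = mex{1} = 0
G(3) = mex{0} = 1
G(4) = mex{1} = 0
G(5) = mex{0,0} = 1
G(6) = mex{1,1} = 0
G(7) = mex{0,0} = 1
G(8) = mex{1,1} = 0
G(9) = mex{0,0} = 1
G(10) = mex{1,1} = 0
G(11) = mex{0,0} = 1
G(12) = mex{1,1} = 0
G(13) = mex{0,0} = 1
G(14) = mex{1,1} = 0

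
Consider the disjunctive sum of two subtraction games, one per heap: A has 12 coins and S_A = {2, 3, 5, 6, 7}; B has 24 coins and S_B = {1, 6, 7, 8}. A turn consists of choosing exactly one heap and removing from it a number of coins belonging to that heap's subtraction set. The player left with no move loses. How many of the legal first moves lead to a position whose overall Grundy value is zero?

Heap A, S = {2, 3, 5, 6, 7}:
G(0) = 0
G(1) = mex{} = 0
G(2) = mex{0} = 1
G(3) = mex{0,0} = 1
G(4) = mex{1,0} = 2
G(5) = mex{1,1,0} = 2
G(6) = mex{2,1,0,0} = 3
G(7) = mex{2,2,1,0,0} = 3
G(8) = mex{3,2,1,1,0} = 4
G(9) = mex{3,3,2,1,1} = 0
G(10) = mex{4,3,2,2,1} = 0
G(11) = mex{0,4,3,2,2} = 1
G(12) = mex{0,0,3,3,2} = 1
G_A(12) = 1.
Heap B, S = {1, 6, 7, 8}:
n :  0  1  2  3  4  5  6  7  8  9 10 11 12 13 14 15 16 17 18 19 20 21 22 23 24
G :  0  1  0  1  0  1  2  3  2  3  2  3  4  0  1  0  1  0  1  2  3  2  3  2  3
G_B(24) = 3.
Combined Grundy value = 1 ⊕ 3 = 2.
A winning move leaves total XOR = 0, i.e. changes one component's Grundy value g to g ⊕ X where X is the current total.
Heap A: need g' = 1⊕2 = 3. Options: 12−2→G=0, 12−3→G=0, 12−5→G=3, 12−6→G=3, 12−7→G=2. Hits: 2.
Heap B: need g' = 3⊕2 = 1. Options: 24−1→G=2, 24−6→G=1, 24−7→G=0, 24−8→G=1. Hits: 2.

4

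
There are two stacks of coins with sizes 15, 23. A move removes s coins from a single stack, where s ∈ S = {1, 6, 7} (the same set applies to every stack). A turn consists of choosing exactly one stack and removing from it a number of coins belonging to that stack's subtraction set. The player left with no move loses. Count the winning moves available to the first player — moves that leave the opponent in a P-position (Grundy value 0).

2

All stacks use S = {1, 6, 7}:
G(0) = 0
G(1) = mex{0} = 1
G(2) = mex{1} = 0
G(3) = mex{0} = 1
G(4) = mex{1} = 0
G(5) = mex{0} = 1
G(6) = mex{1,0} = 2
G(7) = mex{2,1,0} = 3
G(8) = mex{3,0,1} = 2
G(9) = mex{2,1,0} = 3
G(10) = mex{3,0,1} = 2
G(11) = mex{2,1,0} = 3
G(12) = mex{3,2,1} = 0
G(13) = mex{0,3,2} = 1
G(14) = mex{1,2,3} = 0
G(15) = mex{0,3,2} = 1
G(16) = mex{1,2,3} = 0
G(17) = mex{0,3,2} = 1
G(18) = mex{1,0,3} = 2
G(19) = mex{2,1,0} = 3
G(20) = mex{3,0,1} = 2
G(21) = mex{2,1,0} = 3
G(22) = mex{3,0,1} = 2
G(23) = mex{2,1,0} = 3
Stack A: G(15) = 1.
Stack B: G(23) = 3.
Combined Grundy value = 1 ⊕ 3 = 2.
A winning move leaves total XOR = 0, i.e. changes one component's Grundy value g to g ⊕ X where X is the current total.
Stack A: need g' = 1⊕2 = 3. Options: 15−1→G=0, 15−6→G=3, 15−7→G=2. Hits: 1.
Stack B: need g' = 3⊕2 = 1. Options: 23−1→G=2, 23−6→G=1, 23−7→G=0. Hits: 1.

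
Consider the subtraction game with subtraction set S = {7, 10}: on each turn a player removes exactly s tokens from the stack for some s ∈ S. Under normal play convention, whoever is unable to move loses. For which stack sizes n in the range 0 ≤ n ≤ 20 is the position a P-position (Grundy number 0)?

0, 1, 2, 3, 4, 5, 6, 17, 18, 19, 20

n :  0  1  2  3  4  5  6  7  8  9 10 11 12 13 14 15 16 17 18 19 20
G :  0  0  0  0  0  0  0  1  1  1  1  1  1  1  2  2  2  0  0  0  0
P-positions are exactly the n with G(n) = 0.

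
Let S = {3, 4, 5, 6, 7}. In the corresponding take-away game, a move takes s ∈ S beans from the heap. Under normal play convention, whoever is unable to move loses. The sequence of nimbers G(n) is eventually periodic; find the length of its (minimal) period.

10

G(0) = 0
G(1) = mex{} = 0
G(2) = mex{} = 0
G(3) = mex{0} = 1
G(4) = mex{0,0} = 1
G(5) = mex{0,0,0} = 1
G(6) = mex{1,0,0,0} = 2
G(7) = mex{1,1,0,0,0} = 2
G(8) = mex{1,1,1,0,0} = 2
G(9) = mex{2,1,1,1,0} = 3
G(10) = mex{2,2,1,1,1} = 0
G(11) = mex{2,2,2,1,1} = 0
G(12) = mex{3,2,2,2,1} = 0
G(13) = mex{0,3,2,2,2} = 1
G(14) = mex{0,0,3,2,2} = 1
G(15) = mex{0,0,0,3,2} = 1
G(16) = mex{1,0,0,0,3} = 2
G(17) = mex{1,1,0,0,0} = 2
G(18) = mex{1,1,1,0,0} = 2
G(19) = mex{2,1,1,1,0} = 3
G(20) = mex{2,2,1,1,1} = 0
G(21) = mex{2,2,2,1,1} = 0
G(n+10) = G(n) holds for n = 0,…,6 (a full window of length max(S) = 7), so the sequence is purely periodic with period 10.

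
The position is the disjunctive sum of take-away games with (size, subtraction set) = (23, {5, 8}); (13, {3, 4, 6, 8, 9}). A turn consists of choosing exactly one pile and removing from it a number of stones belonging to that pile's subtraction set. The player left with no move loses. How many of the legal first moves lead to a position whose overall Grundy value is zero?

2

Pile A, S = {5, 8}:
n :  0  1  2  3  4  5  6  7  8  9 10 11 12 13 14 15 16 17 18 19 20 21 22 23
G :  0  0  0  0  0  1  1  1  1  1  2  2  2  0  0  0  0  0  1  1  1  1  1  2
G_A(23) = 2.
Pile B, S = {3, 4, 6, 8, 9}:
n :  0  1  2  3  4  5  6  7  8  9 10 11 12 13
G :  0  0  0  1  1  1  2  2  2  3  3  3  0  0
G_B(13) = 0.
Combined Grundy value = 2 ⊕ 0 = 2.
A winning move leaves total XOR = 0, i.e. changes one component's Grundy value g to g ⊕ X where X is the current total.
Pile A: need g' = 2⊕2 = 0. Options: 23−5→G=1, 23−8→G=0. Hits: 1.
Pile B: need g' = 0⊕2 = 2. Options: 13−3→G=3, 13−4→G=3, 13−6→G=2, 13−8→G=1, 13−9→G=1. Hits: 1.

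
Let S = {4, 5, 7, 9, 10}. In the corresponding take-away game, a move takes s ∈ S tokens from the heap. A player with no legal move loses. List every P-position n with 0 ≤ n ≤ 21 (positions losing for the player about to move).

0, 1, 2, 3, 14, 15, 16, 17

G(0) = 0
G(1) = mex{} = 0
G(2) = mex{} = 0
G(3) = mex{} = 0
G(4) = mex{0} = 1
G(5) = mex{0,0} = 1
G(6) = mex{0,0} = 1
G(7) = mex{0,0,0} = 1
G(8) = mex{1,0,0} = 2
G(9) = mex{1,1,0,0} = 2
G(10) = mex{1,1,0,0,0} = 2
G(11) = mex{1,1,1,0,0} = 2
G(12) = mex{2,1,1,0,0} = 3
G(13) = mex{2,2,1,1,0} = 3
G(14) = mex{2,2,1,1,1} = 0
G(15) = mex{2,2,2,1,1} = 0
G(16) = mex{3,2,2,1,1} = 0
G(17) = mex{3,3,2,2,1} = 0
G(18) = mex{0,3,2,2,2} = 1
G(19) = mex{0,0,3,2,2} = 1
G(20) = mex{0,0,3,2,2} = 1
G(21) = mex{0,0,0,3,2} = 1
P-positions are exactly the n with G(n) = 0.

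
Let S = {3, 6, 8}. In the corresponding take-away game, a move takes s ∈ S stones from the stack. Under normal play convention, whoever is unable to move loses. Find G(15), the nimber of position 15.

n :  0  1  2  3  4  5  6  7  8  9 10 11 12 13 14 15
G :  0  0  0  1  1  1  2  2  2  3  3  0  0  0  1  1

1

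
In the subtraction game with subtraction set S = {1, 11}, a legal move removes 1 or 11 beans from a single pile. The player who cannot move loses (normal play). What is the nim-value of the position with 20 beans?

0

n :  0  1  2  3  4  5  6  7  8  9 10 11 12 13 14 15 16 17 18 19 20
G :  0  1  0  1  0  1  0  1  0  1  0  1  0  1  0  1  0  1  0  1  0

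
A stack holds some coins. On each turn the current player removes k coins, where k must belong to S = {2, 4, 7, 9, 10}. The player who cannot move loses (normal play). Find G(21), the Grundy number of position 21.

2

n :  0  1  2  3  4  5  6  7  8  9 10 11 12 13 14 15 16 17 18 19 20 21
G :  0  0  1  1  2  2  0  3  1  4  2  5  0  3  1  4  2  0  0  1  1  2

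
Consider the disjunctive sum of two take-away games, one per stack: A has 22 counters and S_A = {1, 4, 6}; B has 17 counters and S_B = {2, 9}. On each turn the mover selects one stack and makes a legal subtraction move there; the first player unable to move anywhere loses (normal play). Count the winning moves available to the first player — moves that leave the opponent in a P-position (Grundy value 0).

5

Stack A, S = {1, 4, 6}:
G(0) = 0
G(1) = mex{0} = 1
G(2) = mex{1} = 0
G(3) = mex{0} = 1
G(4) = mex{1,0} = 2
G(5) = mex{2,1} = 0
G(6) = mex{0,0,0} = 1
G(7) = mex{1,1,1} = 0
G(8) = mex{0,2,0} = 1
G(9) = mex{1,0,1} = 2
G(10) = mex{2,1,2} = 0
G(11) = mex{0,0,0} = 1
G(12) = mex{1,1,1} = 0
G(13) = mex{0,2,0} = 1
G(14) = mex{1,0,1} = 2
G(15) = mex{2,1,2} = 0
G(16) = mex{0,0,0} = 1
G(17) = mex{1,1,1} = 0
G(18) = mex{0,2,0} = 1
G(19) = mex{1,0,1} = 2
G(20) = mex{2,1,2} = 0
G(21) = mex{0,0,0} = 1
G(22) = mex{1,1,1} = 0
G_A(22) = 0.
Stack B, S = {2, 9}:
G(0) = 0
G(1) = mex{} = 0
G(2) = mex{0} = 1
G(3) = mex{0} = 1
G(4) = mex{1} = 0
G(5) = mex{1} = 0
G(6) = mex{0} = 1
G(7) = mex{0} = 1
G(8) = mex{1} = 0
G(9) = mex{1,0} = 2
G(10) = mex{0,0} = 1
G(11) = mex{2,1} = 0
G(12) = mex{1,1} = 0
G(13) = mex{0,0} = 1
G(14) = mex{0,0} = 1
G(15) = mex{1,1} = 0
G(16) = mex{1,1} = 0
G(17) = mex{0,0} = 1
G_B(17) = 1.
Combined Grundy value = 0 ⊕ 1 = 1.
A winning move leaves total XOR = 0, i.e. changes one component's Grundy value g to g ⊕ X where X is the current total.
Stack A: need g' = 0⊕1 = 1. Options: 22−1→G=1, 22−4→G=1, 22−6→G=1. Hits: 3.
Stack B: need g' = 1⊕1 = 0. Options: 17−2→G=0, 17−9→G=0. Hits: 2.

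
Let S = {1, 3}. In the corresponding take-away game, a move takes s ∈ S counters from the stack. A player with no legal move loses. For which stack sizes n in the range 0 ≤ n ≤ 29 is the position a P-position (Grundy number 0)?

0, 2, 4, 6, 8, 10, 12, 14, 16, 18, 20, 22, 24, 26, 28

n :  0  1  2  3  4  5  6  7  8  9 10 11 12 13 14 15 16 17 18 19 20 21 22 23 24 25 26 27 28 29
G :  0  1  0  1  0  1  0  1  0  1  0  1  0  1  0  1  0  1  0  1  0  1  0  1  0  1  0  1  0  1
P-positions are exactly the n with G(n) = 0.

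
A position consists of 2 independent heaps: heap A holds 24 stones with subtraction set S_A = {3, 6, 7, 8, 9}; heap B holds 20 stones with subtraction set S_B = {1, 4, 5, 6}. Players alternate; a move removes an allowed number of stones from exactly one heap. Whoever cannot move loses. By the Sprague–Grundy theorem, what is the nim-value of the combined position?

Heap A, S = {3, 6, 7, 8, 9}:
G(0) = 0
G(1) = mex{} = 0
G(2) = mex{} = 0
G(3) = mex{0} = 1
G(4) = mex{0} = 1
G(5) = mex{0} = 1
G(6) = mex{1,0} = 2
G(7) = mex{1,0,0} = 2
G(8) = mex{1,0,0,0} = 2
G(9) = mex{2,1,0,0,0} = 3
G(10) = mex{2,1,1,0,0} = 3
G(11) = mex{2,1,1,1,0} = 3
G(12) = mex{3,2,1,1,1} = 0
G(13) = mex{3,2,2,1,1} = 0
G(14) = mex{3,2,2,2,1} = 0
G(15) = mex{0,3,2,2,2} = 1
G(16) = mex{0,3,3,2,2} = 1
G(17) = mex{0,3,3,3,2} = 1
G(18) = mex{1,0,3,3,3} = 2
G(19) = mex{1,0,0,3,3} = 2
G(20) = mex{1,0,0,0,3} = 2
G(21) = mex{2,1,0,0,0} = 3
G(22) = mex{2,1,1,0,0} = 3
G(23) = mex{2,1,1,1,0} = 3
G(24) = mex{3,2,1,1,1} = 0
G_A(24) = 0.
Heap B, S = {1, 4, 5, 6}:
G(0) = 0
G(1) = mex{0} = 1
G(2) = mex{1} = 0
G(3) = mex{0} = 1
G(4) = mex{1,0} = 2
G(5) = mex{2,1,0} = 3
G(6) = mex{3,0,1,0} = 2
G(7) = mex{2,1,0,1} = 3
G(8) = mex{3,2,1,0} = 4
G(9) = mex{4,3,2,1} = 0
G(10) = mex{0,2,3,2} = 1
G(11) = mex{1,3,2,3} = 0
G(12) = mex{0,4,3,2} = 1
G(13) = mex{1,0,4,3} = 2
G(14) = mex{2,1,0,4} = 3
G(15) = mex{3,0,1,0} = 2
G(16) = mex{2,1,0,1} = 3
G(17) = mex{3,2,1,0} = 4
G(18) = mex{4,3,2,1} = 0
G(19) = mex{0,2,3,2} = 1
G(20) = mex{1,3,2,3} = 0
G_B(20) = 0.
Combined Grundy value = 0 ⊕ 0 = 0.

0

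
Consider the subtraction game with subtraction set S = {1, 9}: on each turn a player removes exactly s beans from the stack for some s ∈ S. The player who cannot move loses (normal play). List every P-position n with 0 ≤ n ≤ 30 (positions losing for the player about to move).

0, 2, 4, 6, 8, 10, 12, 14, 16, 18, 20, 22, 24, 26, 28, 30

n :  0  1  2  3  4  5  6  7  8  9 10 11 12 13 14 15 16 17 18 19 20 21 22 23 24 25 26 27 28 29 30
G :  0  1  0  1  0  1  0  1  0  1  0  1  0  1  0  1  0  1  0  1  0  1  0  1  0  1  0  1  0  1  0
P-positions are exactly the n with G(n) = 0.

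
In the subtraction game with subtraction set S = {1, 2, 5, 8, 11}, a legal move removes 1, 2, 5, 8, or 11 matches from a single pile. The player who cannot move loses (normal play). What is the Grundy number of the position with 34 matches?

n :  0  1  2  3  4  5  6  7  8  9 10 11 12 13 14 15 16 17 18 19 20 21 22 23 24 25 26 27 28 29 30 31 32 33 34
G :  0  1  2  0  1  2  0  1  2  0  1  2  0  1  2  0  1  2  0  1  2  0  1  2  0  1  2  0  1  2  0  1  2  0  1

1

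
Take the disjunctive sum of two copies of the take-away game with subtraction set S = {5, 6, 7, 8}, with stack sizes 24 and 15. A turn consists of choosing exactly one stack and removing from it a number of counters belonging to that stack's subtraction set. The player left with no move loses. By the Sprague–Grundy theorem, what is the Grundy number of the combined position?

2

All stacks use S = {5, 6, 7, 8}:
G(0) = 0
G(1) = mex{} = 0
G(2) = mex{} = 0
G(3) = mex{} = 0
G(4) = mex{} = 0
G(5) = mex{0} = 1
G(6) = mex{0,0} = 1
G(7) = mex{0,0,0} = 1
G(8) = mex{0,0,0,0} = 1
G(9) = mex{0,0,0,0} = 1
G(10) = mex{1,0,0,0} = 2
G(11) = mex{1,1,0,0} = 2
G(12) = mex{1,1,1,0} = 2
G(13) = mex{1,1,1,1} = 0
G(14) = mex{1,1,1,1} = 0
G(15) = mex{2,1,1,1} = 0
G(16) = mex{2,2,1,1} = 0
G(17) = mex{2,2,2,1} = 0
G(18) = mex{0,2,2,2} = 1
G(19) = mex{0,0,2,2} = 1
G(20) = mex{0,0,0,2} = 1
G(21) = mex{0,0,0,0} = 1
G(22) = mex{0,0,0,0} = 1
G(23) = mex{1,0,0,0} = 2
G(24) = mex{1,1,0,0} = 2
Stack A: G(24) = 2.
Stack B: G(15) = 0.
Combined Grundy value = 2 ⊕ 0 = 2.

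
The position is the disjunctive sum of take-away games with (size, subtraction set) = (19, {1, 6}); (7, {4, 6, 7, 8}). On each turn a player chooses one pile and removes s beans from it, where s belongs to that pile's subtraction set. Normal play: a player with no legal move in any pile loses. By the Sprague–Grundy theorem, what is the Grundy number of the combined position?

0

Pile A, S = {1, 6}:
G(0) = 0
G(1) = mex{0} = 1
G(2) = mex{1} = 0
G(3) = mex{0} = 1
G(4) = mex{1} = 0
G(5) = mex{0} = 1
G(6) = mex{1,0} = 2
G(7) = mex{2,1} = 0
G(8) = mex{0,0} = 1
G(9) = mex{1,1} = 0
G(10) = mex{0,0} = 1
G(11) = mex{1,1} = 0
G(12) = mex{0,2} = 1
G(13) = mex{1,0} = 2
G(14) = mex{2,1} = 0
G(15) = mex{0,0} = 1
G(16) = mex{1,1} = 0
G(17) = mex{0,0} = 1
G(18) = mex{1,1} = 0
G(19) = mex{0,2} = 1
G_A(19) = 1.
Pile B, S = {4, 6, 7, 8}:
G(0) = 0
G(1) = mex{} = 0
G(2) = mex{} = 0
G(3) = mex{} = 0
G(4) = mex{0} = 1
G(5) = mex{0} = 1
G(6) = mex{0,0} = 1
G(7) = mex{0,0,0} = 1
G_B(7) = 1.
Combined Grundy value = 1 ⊕ 1 = 0.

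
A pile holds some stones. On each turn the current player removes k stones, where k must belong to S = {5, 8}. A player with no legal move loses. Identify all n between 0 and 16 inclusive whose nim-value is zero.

n :  0  1  2  3  4  5  6  7  8  9 10 11 12 13 14 15 16
G :  0  0  0  0  0  1  1  1  1  1  2  2  2  0  0  0  0
P-positions are exactly the n with G(n) = 0.

0, 1, 2, 3, 4, 13, 14, 15, 16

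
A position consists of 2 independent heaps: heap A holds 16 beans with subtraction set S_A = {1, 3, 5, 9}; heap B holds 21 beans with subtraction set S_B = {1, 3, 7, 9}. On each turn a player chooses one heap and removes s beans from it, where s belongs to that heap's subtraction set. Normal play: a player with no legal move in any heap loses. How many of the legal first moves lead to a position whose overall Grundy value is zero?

8

Heap A, S = {1, 3, 5, 9}:
G(0) = 0
G(1) = mex{0} = 1
G(2) = mex{1} = 0
G(3) = mex{0,0} = 1
G(4) = mex{1,1} = 0
G(5) = mex{0,0,0} = 1
G(6) = mex{1,1,1} = 0
G(7) = mex{0,0,0} = 1
G(8) = mex{1,1,1} = 0
G(9) = mex{0,0,0,0} = 1
G(10) = mex{1,1,1,1} = 0
G(11) = mex{0,0,0,0} = 1
G(12) = mex{1,1,1,1} = 0
G(13) = mex{0,0,0,0} = 1
G(14) = mex{1,1,1,1} = 0
G(15) = mex{0,0,0,0} = 1
G(16) = mex{1,1,1,1} = 0
G_A(16) = 0.
Heap B, S = {1, 3, 7, 9}:
G(0) = 0
G(1) = mex{0} = 1
G(2) = mex{1} = 0
G(3) = mex{0,0} = 1
G(4) = mex{1,1} = 0
G(5) = mex{0,0} = 1
G(6) = mex{1,1} = 0
G(7) = mex{0,0,0} = 1
G(8) = mex{1,1,1} = 0
G(9) = mex{0,0,0,0} = 1
G(10) = mex{1,1,1,1} = 0
G(11) = mex{0,0,0,0} = 1
G(12) = mex{1,1,1,1} = 0
G(13) = mex{0,0,0,0} = 1
G(14) = mex{1,1,1,1} = 0
G(15) = mex{0,0,0,0} = 1
G(16) = mex{1,1,1,1} = 0
G(17) = mex{0,0,0,0} = 1
G(18) = mex{1,1,1,1} = 0
G(19) = mex{0,0,0,0} = 1
G(20) = mex{1,1,1,1} = 0
G(21) = mex{0,0,0,0} = 1
G_B(21) = 1.
Combined Grundy value = 0 ⊕ 1 = 1.
A winning move leaves total XOR = 0, i.e. changes one component's Grundy value g to g ⊕ X where X is the current total.
Heap A: need g' = 0⊕1 = 1. Options: 16−1→G=1, 16−3→G=1, 16−5→G=1, 16−9→G=1. Hits: 4.
Heap B: need g' = 1⊕1 = 0. Options: 21−1→G=0, 21−3→G=0, 21−7→G=0, 21−9→G=0. Hits: 4.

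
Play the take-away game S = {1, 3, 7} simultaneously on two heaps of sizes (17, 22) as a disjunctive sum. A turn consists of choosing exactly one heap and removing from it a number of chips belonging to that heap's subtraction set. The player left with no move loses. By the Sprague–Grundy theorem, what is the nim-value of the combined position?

1

All heaps use S = {1, 3, 7}:
G(0) = 0
G(1) = mex{0} = 1
G(2) = mex{1} = 0
G(3) = mex{0,0} = 1
G(4) = mex{1,1} = 0
G(5) = mex{0,0} = 1
G(6) = mex{1,1} = 0
G(7) = mex{0,0,0} = 1
G(8) = mex{1,1,1} = 0
G(9) = mex{0,0,0} = 1
G(10) = mex{1,1,1} = 0
G(11) = mex{0,0,0} = 1
G(12) = mex{1,1,1} = 0
G(13) = mex{0,0,0} = 1
G(14) = mex{1,1,1} = 0
G(15) = mex{0,0,0} = 1
G(16) = mex{1,1,1} = 0
G(17) = mex{0,0,0} = 1
G(18) = mex{1,1,1} = 0
G(19) = mex{0,0,0} = 1
G(20) = mex{1,1,1} = 0
G(21) = mex{0,0,0} = 1
G(22) = mex{1,1,1} = 0
Heap A: G(17) = 1.
Heap B: G(22) = 0.
Combined Grundy value = 1 ⊕ 0 = 1.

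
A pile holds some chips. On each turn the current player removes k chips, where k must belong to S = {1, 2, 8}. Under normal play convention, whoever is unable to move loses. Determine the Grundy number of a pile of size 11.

n :  0  1  2  3  4  5  6  7  8  9 10 11
G :  0  1  2  0  1  2  0  1  2  0  1  2

2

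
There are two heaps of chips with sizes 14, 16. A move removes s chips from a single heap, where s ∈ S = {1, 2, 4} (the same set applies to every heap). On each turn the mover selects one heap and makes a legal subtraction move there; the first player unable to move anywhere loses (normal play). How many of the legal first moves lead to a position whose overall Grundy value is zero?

All heaps use S = {1, 2, 4}:
G(0) = 0
G(1) = mex{0} = 1
G(2) = mex{1,0} = 2
G(3) = mex{2,1} = 0
G(4) = mex{0,2,0} = 1
G(5) = mex{1,0,1} = 2
G(6) = mex{2,1,2} = 0
G(7) = mex{0,2,0} = 1
G(8) = mex{1,0,1} = 2
G(9) = mex{2,1,2} = 0
G(10) = mex{0,2,0} = 1
G(11) = mex{1,0,1} = 2
G(12) = mex{2,1,2} = 0
G(13) = mex{0,2,0} = 1
G(14) = mex{1,0,1} = 2
G(15) = mex{2,1,2} = 0
G(16) = mex{0,2,0} = 1
Heap A: G(14) = 2.
Heap B: G(16) = 1.
Combined Grundy value = 2 ⊕ 1 = 3.
A winning move leaves total XOR = 0, i.e. changes one component's Grundy value g to g ⊕ X where X is the current total.
Heap A: need g' = 2⊕3 = 1. Options: 14−1→G=1, 14−2→G=0, 14−4→G=1. Hits: 2.
Heap B: need g' = 1⊕3 = 2. Options: 16−1→G=0, 16−2→G=2, 16−4→G=0. Hits: 1.

3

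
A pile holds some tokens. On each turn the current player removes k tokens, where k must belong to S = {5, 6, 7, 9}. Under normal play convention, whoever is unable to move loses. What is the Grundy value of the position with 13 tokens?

n :  0  1  2  3  4  5  6  7  8  9 10 11 12 13
G :  0  0  0  0  0  1  1  1  1  1  2  2  2  2

2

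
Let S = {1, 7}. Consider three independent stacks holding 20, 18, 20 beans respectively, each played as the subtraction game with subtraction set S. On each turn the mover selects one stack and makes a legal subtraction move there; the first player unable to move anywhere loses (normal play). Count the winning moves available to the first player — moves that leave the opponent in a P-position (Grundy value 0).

All stacks use S = {1, 7}:
n :  0  1  2  3  4  5  6  7  8  9 10 11 12 13 14 15 16 17 18 19 20
G :  0  1  0  1  0  1  0  1  0  1  0  1  0  1  0  1  0  1  0  1  0
Stack A: G(20) = 0.
Stack B: G(18) = 0.
Stack C: G(20) = 0.
Combined Grundy value = 0 ⊕ 0 ⊕ 0 = 0.
A winning move leaves total XOR = 0, i.e. changes one component's Grundy value g to g ⊕ X where X is the current total.
Stack A: target g' = 0⊕0 = 0, but every legal move changes the Grundy value (mex property), so 0 moves.
Stack B: target g' = 0⊕0 = 0, but every legal move changes the Grundy value (mex property), so 0 moves.
Stack C: target g' = 0⊕0 = 0, but every legal move changes the Grundy value (mex property), so 0 moves.

0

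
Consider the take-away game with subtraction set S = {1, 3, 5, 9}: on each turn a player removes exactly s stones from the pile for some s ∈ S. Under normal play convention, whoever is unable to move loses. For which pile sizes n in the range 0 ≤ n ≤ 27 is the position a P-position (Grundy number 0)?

n :  0  1  2  3  4  5  6  7  8  9 10 11 12 13 14 15 16 17 18 19 20 21 22 23 24 25 26 27
G :  0  1  0  1  0  1  0  1  0  1  0  1  0  1  0  1  0  1  0  1  0  1  0  1  0  1  0  1
P-positions are exactly the n with G(n) = 0.

0, 2, 4, 6, 8, 10, 12, 14, 16, 18, 20, 22, 24, 26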